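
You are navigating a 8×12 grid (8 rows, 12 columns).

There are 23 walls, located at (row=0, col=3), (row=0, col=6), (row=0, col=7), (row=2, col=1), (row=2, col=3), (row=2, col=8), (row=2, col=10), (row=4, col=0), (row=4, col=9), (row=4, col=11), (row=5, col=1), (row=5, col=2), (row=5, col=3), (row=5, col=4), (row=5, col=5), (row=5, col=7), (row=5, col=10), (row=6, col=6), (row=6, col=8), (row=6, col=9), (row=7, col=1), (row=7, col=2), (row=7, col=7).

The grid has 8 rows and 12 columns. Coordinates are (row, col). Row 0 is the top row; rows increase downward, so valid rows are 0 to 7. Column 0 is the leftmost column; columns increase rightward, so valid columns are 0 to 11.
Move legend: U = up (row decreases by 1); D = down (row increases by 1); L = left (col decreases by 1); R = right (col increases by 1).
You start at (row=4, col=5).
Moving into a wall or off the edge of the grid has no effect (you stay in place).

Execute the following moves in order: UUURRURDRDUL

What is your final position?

Start: (row=4, col=5)
  U (up): (row=4, col=5) -> (row=3, col=5)
  U (up): (row=3, col=5) -> (row=2, col=5)
  U (up): (row=2, col=5) -> (row=1, col=5)
  R (right): (row=1, col=5) -> (row=1, col=6)
  R (right): (row=1, col=6) -> (row=1, col=7)
  U (up): blocked, stay at (row=1, col=7)
  R (right): (row=1, col=7) -> (row=1, col=8)
  D (down): blocked, stay at (row=1, col=8)
  R (right): (row=1, col=8) -> (row=1, col=9)
  D (down): (row=1, col=9) -> (row=2, col=9)
  U (up): (row=2, col=9) -> (row=1, col=9)
  L (left): (row=1, col=9) -> (row=1, col=8)
Final: (row=1, col=8)

Answer: Final position: (row=1, col=8)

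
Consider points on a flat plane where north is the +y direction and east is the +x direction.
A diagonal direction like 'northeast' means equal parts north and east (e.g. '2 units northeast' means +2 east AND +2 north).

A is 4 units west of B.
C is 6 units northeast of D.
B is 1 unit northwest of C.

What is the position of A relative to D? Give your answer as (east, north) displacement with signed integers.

Place D at the origin (east=0, north=0).
  C is 6 units northeast of D: delta (east=+6, north=+6); C at (east=6, north=6).
  B is 1 unit northwest of C: delta (east=-1, north=+1); B at (east=5, north=7).
  A is 4 units west of B: delta (east=-4, north=+0); A at (east=1, north=7).
Therefore A relative to D: (east=1, north=7).

Answer: A is at (east=1, north=7) relative to D.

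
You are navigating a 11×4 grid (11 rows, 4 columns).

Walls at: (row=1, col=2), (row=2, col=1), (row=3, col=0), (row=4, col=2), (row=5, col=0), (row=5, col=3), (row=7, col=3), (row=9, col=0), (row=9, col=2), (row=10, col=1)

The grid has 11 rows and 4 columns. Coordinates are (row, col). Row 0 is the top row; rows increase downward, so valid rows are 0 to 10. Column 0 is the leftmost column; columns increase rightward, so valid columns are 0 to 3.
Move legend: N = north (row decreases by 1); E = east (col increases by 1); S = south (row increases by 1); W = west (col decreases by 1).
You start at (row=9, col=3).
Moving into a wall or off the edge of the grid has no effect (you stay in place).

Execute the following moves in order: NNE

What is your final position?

Answer: Final position: (row=8, col=3)

Derivation:
Start: (row=9, col=3)
  N (north): (row=9, col=3) -> (row=8, col=3)
  N (north): blocked, stay at (row=8, col=3)
  E (east): blocked, stay at (row=8, col=3)
Final: (row=8, col=3)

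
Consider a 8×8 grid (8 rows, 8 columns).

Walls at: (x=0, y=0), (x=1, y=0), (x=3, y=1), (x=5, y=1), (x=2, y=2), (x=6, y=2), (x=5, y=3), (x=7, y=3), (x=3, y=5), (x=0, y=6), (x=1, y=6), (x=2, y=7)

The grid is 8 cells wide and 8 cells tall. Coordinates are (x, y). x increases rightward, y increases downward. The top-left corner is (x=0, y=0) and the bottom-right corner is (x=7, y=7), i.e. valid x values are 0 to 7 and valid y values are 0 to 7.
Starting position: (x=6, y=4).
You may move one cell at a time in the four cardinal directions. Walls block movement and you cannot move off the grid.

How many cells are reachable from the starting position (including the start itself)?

Answer: Reachable cells: 50

Derivation:
BFS flood-fill from (x=6, y=4):
  Distance 0: (x=6, y=4)
  Distance 1: (x=6, y=3), (x=5, y=4), (x=7, y=4), (x=6, y=5)
  Distance 2: (x=4, y=4), (x=5, y=5), (x=7, y=5), (x=6, y=6)
  Distance 3: (x=4, y=3), (x=3, y=4), (x=4, y=5), (x=5, y=6), (x=7, y=6), (x=6, y=7)
  Distance 4: (x=4, y=2), (x=3, y=3), (x=2, y=4), (x=4, y=6), (x=5, y=7), (x=7, y=7)
  Distance 5: (x=4, y=1), (x=3, y=2), (x=5, y=2), (x=2, y=3), (x=1, y=4), (x=2, y=5), (x=3, y=6), (x=4, y=7)
  Distance 6: (x=4, y=0), (x=1, y=3), (x=0, y=4), (x=1, y=5), (x=2, y=6), (x=3, y=7)
  Distance 7: (x=3, y=0), (x=5, y=0), (x=1, y=2), (x=0, y=3), (x=0, y=5)
  Distance 8: (x=2, y=0), (x=6, y=0), (x=1, y=1), (x=0, y=2)
  Distance 9: (x=7, y=0), (x=0, y=1), (x=2, y=1), (x=6, y=1)
  Distance 10: (x=7, y=1)
  Distance 11: (x=7, y=2)
Total reachable: 50 (grid has 52 open cells total)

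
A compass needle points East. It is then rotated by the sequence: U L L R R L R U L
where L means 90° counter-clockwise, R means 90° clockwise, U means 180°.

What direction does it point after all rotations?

Answer: Final heading: North

Derivation:
Start: East
  U (U-turn (180°)) -> West
  L (left (90° counter-clockwise)) -> South
  L (left (90° counter-clockwise)) -> East
  R (right (90° clockwise)) -> South
  R (right (90° clockwise)) -> West
  L (left (90° counter-clockwise)) -> South
  R (right (90° clockwise)) -> West
  U (U-turn (180°)) -> East
  L (left (90° counter-clockwise)) -> North
Final: North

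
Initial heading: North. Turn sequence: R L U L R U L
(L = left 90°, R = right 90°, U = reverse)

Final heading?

Answer: Final heading: West

Derivation:
Start: North
  R (right (90° clockwise)) -> East
  L (left (90° counter-clockwise)) -> North
  U (U-turn (180°)) -> South
  L (left (90° counter-clockwise)) -> East
  R (right (90° clockwise)) -> South
  U (U-turn (180°)) -> North
  L (left (90° counter-clockwise)) -> West
Final: West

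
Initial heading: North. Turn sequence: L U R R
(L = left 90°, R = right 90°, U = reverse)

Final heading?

Start: North
  L (left (90° counter-clockwise)) -> West
  U (U-turn (180°)) -> East
  R (right (90° clockwise)) -> South
  R (right (90° clockwise)) -> West
Final: West

Answer: Final heading: West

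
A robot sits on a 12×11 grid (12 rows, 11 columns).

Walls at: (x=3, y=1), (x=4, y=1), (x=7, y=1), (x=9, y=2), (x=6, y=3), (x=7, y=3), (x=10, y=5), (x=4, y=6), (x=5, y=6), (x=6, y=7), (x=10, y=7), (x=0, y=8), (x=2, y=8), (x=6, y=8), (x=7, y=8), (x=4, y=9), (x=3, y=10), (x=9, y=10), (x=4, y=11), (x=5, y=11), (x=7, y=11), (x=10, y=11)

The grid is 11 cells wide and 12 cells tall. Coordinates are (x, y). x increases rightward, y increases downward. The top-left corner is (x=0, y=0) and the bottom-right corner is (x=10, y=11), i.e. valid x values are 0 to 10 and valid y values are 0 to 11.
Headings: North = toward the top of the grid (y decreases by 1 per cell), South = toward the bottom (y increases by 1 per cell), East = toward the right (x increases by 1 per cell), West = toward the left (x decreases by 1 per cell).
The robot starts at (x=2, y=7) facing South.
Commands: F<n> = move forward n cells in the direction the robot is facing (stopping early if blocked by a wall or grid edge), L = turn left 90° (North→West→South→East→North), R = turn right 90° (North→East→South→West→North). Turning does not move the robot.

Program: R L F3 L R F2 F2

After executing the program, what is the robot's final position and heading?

Answer: Final position: (x=2, y=7), facing South

Derivation:
Start: (x=2, y=7), facing South
  R: turn right, now facing West
  L: turn left, now facing South
  F3: move forward 0/3 (blocked), now at (x=2, y=7)
  L: turn left, now facing East
  R: turn right, now facing South
  F2: move forward 0/2 (blocked), now at (x=2, y=7)
  F2: move forward 0/2 (blocked), now at (x=2, y=7)
Final: (x=2, y=7), facing South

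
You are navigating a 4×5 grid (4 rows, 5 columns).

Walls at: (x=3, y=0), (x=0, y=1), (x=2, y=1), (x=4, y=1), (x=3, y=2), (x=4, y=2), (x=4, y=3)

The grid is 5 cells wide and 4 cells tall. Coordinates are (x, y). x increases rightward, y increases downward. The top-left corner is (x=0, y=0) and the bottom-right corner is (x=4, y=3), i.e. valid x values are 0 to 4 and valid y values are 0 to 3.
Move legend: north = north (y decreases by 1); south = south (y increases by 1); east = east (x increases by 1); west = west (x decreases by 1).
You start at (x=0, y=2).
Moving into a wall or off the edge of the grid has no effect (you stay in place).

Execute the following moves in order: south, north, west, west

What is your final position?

Answer: Final position: (x=0, y=2)

Derivation:
Start: (x=0, y=2)
  south (south): (x=0, y=2) -> (x=0, y=3)
  north (north): (x=0, y=3) -> (x=0, y=2)
  west (west): blocked, stay at (x=0, y=2)
  west (west): blocked, stay at (x=0, y=2)
Final: (x=0, y=2)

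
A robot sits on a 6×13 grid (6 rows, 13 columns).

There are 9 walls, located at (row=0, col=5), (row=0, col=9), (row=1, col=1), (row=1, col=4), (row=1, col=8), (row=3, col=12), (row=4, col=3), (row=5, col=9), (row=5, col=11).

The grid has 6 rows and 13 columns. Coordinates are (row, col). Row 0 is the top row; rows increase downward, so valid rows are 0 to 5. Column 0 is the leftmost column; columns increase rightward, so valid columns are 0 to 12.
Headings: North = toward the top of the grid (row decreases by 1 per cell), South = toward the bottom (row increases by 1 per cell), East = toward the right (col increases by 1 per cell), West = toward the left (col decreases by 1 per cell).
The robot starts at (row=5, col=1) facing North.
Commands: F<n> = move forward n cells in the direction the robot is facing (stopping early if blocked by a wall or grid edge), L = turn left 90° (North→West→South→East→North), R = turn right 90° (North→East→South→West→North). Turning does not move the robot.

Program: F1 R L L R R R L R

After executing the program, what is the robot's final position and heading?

Start: (row=5, col=1), facing North
  F1: move forward 1, now at (row=4, col=1)
  R: turn right, now facing East
  L: turn left, now facing North
  L: turn left, now facing West
  R: turn right, now facing North
  R: turn right, now facing East
  R: turn right, now facing South
  L: turn left, now facing East
  R: turn right, now facing South
Final: (row=4, col=1), facing South

Answer: Final position: (row=4, col=1), facing South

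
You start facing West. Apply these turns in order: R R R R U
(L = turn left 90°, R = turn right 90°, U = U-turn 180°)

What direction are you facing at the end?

Start: West
  R (right (90° clockwise)) -> North
  R (right (90° clockwise)) -> East
  R (right (90° clockwise)) -> South
  R (right (90° clockwise)) -> West
  U (U-turn (180°)) -> East
Final: East

Answer: Final heading: East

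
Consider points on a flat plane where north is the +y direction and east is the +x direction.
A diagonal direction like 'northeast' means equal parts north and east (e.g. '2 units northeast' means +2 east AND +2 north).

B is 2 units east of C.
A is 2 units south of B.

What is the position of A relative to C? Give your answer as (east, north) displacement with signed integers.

Answer: A is at (east=2, north=-2) relative to C.

Derivation:
Place C at the origin (east=0, north=0).
  B is 2 units east of C: delta (east=+2, north=+0); B at (east=2, north=0).
  A is 2 units south of B: delta (east=+0, north=-2); A at (east=2, north=-2).
Therefore A relative to C: (east=2, north=-2).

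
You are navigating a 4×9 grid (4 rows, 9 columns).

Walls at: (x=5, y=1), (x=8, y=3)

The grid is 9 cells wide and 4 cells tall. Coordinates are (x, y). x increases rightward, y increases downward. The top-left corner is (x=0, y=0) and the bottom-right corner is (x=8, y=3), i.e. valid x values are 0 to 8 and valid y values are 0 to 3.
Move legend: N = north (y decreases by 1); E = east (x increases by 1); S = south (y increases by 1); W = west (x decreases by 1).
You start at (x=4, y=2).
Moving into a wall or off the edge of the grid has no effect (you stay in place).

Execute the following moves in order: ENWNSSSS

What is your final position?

Answer: Final position: (x=4, y=3)

Derivation:
Start: (x=4, y=2)
  E (east): (x=4, y=2) -> (x=5, y=2)
  N (north): blocked, stay at (x=5, y=2)
  W (west): (x=5, y=2) -> (x=4, y=2)
  N (north): (x=4, y=2) -> (x=4, y=1)
  S (south): (x=4, y=1) -> (x=4, y=2)
  S (south): (x=4, y=2) -> (x=4, y=3)
  S (south): blocked, stay at (x=4, y=3)
  S (south): blocked, stay at (x=4, y=3)
Final: (x=4, y=3)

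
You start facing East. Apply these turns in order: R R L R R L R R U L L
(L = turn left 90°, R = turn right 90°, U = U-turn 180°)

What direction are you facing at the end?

Start: East
  R (right (90° clockwise)) -> South
  R (right (90° clockwise)) -> West
  L (left (90° counter-clockwise)) -> South
  R (right (90° clockwise)) -> West
  R (right (90° clockwise)) -> North
  L (left (90° counter-clockwise)) -> West
  R (right (90° clockwise)) -> North
  R (right (90° clockwise)) -> East
  U (U-turn (180°)) -> West
  L (left (90° counter-clockwise)) -> South
  L (left (90° counter-clockwise)) -> East
Final: East

Answer: Final heading: East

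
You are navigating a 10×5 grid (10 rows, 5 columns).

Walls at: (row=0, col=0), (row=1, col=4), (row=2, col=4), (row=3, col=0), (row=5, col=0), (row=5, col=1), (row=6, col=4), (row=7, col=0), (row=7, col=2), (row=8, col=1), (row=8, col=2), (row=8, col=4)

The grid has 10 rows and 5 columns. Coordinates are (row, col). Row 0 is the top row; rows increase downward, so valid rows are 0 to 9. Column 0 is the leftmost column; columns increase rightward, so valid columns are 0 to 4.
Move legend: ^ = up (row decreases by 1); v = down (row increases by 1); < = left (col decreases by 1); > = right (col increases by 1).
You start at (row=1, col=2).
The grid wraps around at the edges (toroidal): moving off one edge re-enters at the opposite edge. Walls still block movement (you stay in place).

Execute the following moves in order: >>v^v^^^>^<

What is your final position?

Start: (row=1, col=2)
  > (right): (row=1, col=2) -> (row=1, col=3)
  > (right): blocked, stay at (row=1, col=3)
  v (down): (row=1, col=3) -> (row=2, col=3)
  ^ (up): (row=2, col=3) -> (row=1, col=3)
  v (down): (row=1, col=3) -> (row=2, col=3)
  ^ (up): (row=2, col=3) -> (row=1, col=3)
  ^ (up): (row=1, col=3) -> (row=0, col=3)
  ^ (up): (row=0, col=3) -> (row=9, col=3)
  > (right): (row=9, col=3) -> (row=9, col=4)
  ^ (up): blocked, stay at (row=9, col=4)
  < (left): (row=9, col=4) -> (row=9, col=3)
Final: (row=9, col=3)

Answer: Final position: (row=9, col=3)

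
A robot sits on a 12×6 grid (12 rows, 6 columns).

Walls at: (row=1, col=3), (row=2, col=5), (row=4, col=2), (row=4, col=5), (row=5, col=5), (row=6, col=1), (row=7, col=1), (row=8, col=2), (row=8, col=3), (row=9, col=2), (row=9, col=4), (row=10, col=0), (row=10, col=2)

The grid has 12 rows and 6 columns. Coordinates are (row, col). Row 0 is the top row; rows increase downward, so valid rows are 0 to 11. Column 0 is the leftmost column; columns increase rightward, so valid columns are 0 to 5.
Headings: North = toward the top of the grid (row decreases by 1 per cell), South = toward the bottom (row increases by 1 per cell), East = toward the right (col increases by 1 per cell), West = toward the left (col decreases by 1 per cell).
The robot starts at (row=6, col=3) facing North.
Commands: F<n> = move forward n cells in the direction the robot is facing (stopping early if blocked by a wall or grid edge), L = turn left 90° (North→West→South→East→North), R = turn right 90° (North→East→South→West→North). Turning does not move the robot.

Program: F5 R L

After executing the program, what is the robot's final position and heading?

Start: (row=6, col=3), facing North
  F5: move forward 4/5 (blocked), now at (row=2, col=3)
  R: turn right, now facing East
  L: turn left, now facing North
Final: (row=2, col=3), facing North

Answer: Final position: (row=2, col=3), facing North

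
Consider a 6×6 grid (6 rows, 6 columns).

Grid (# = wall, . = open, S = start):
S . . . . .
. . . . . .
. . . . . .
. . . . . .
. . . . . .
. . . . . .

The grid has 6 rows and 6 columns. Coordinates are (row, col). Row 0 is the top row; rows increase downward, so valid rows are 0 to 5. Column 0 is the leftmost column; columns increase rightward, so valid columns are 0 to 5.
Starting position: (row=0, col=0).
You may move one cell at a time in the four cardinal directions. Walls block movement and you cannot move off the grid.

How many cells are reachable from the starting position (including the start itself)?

Answer: Reachable cells: 36

Derivation:
BFS flood-fill from (row=0, col=0):
  Distance 0: (row=0, col=0)
  Distance 1: (row=0, col=1), (row=1, col=0)
  Distance 2: (row=0, col=2), (row=1, col=1), (row=2, col=0)
  Distance 3: (row=0, col=3), (row=1, col=2), (row=2, col=1), (row=3, col=0)
  Distance 4: (row=0, col=4), (row=1, col=3), (row=2, col=2), (row=3, col=1), (row=4, col=0)
  Distance 5: (row=0, col=5), (row=1, col=4), (row=2, col=3), (row=3, col=2), (row=4, col=1), (row=5, col=0)
  Distance 6: (row=1, col=5), (row=2, col=4), (row=3, col=3), (row=4, col=2), (row=5, col=1)
  Distance 7: (row=2, col=5), (row=3, col=4), (row=4, col=3), (row=5, col=2)
  Distance 8: (row=3, col=5), (row=4, col=4), (row=5, col=3)
  Distance 9: (row=4, col=5), (row=5, col=4)
  Distance 10: (row=5, col=5)
Total reachable: 36 (grid has 36 open cells total)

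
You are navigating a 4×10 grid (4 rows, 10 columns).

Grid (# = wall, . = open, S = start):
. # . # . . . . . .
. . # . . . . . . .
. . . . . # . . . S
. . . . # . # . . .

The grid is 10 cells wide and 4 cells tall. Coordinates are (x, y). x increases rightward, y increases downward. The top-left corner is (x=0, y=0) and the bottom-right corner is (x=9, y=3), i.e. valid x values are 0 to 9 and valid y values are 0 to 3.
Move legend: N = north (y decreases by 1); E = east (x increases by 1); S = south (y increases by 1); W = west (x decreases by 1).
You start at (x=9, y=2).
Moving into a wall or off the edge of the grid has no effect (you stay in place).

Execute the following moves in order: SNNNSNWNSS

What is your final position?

Answer: Final position: (x=8, y=2)

Derivation:
Start: (x=9, y=2)
  S (south): (x=9, y=2) -> (x=9, y=3)
  N (north): (x=9, y=3) -> (x=9, y=2)
  N (north): (x=9, y=2) -> (x=9, y=1)
  N (north): (x=9, y=1) -> (x=9, y=0)
  S (south): (x=9, y=0) -> (x=9, y=1)
  N (north): (x=9, y=1) -> (x=9, y=0)
  W (west): (x=9, y=0) -> (x=8, y=0)
  N (north): blocked, stay at (x=8, y=0)
  S (south): (x=8, y=0) -> (x=8, y=1)
  S (south): (x=8, y=1) -> (x=8, y=2)
Final: (x=8, y=2)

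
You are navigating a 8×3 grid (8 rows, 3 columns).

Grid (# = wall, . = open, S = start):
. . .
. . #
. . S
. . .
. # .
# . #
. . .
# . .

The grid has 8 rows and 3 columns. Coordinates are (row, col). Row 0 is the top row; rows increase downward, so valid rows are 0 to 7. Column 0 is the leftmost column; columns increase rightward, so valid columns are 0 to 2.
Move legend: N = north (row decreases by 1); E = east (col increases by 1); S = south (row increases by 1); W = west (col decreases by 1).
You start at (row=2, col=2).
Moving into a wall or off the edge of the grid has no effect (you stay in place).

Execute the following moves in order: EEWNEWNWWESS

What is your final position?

Answer: Final position: (row=2, col=1)

Derivation:
Start: (row=2, col=2)
  E (east): blocked, stay at (row=2, col=2)
  E (east): blocked, stay at (row=2, col=2)
  W (west): (row=2, col=2) -> (row=2, col=1)
  N (north): (row=2, col=1) -> (row=1, col=1)
  E (east): blocked, stay at (row=1, col=1)
  W (west): (row=1, col=1) -> (row=1, col=0)
  N (north): (row=1, col=0) -> (row=0, col=0)
  W (west): blocked, stay at (row=0, col=0)
  W (west): blocked, stay at (row=0, col=0)
  E (east): (row=0, col=0) -> (row=0, col=1)
  S (south): (row=0, col=1) -> (row=1, col=1)
  S (south): (row=1, col=1) -> (row=2, col=1)
Final: (row=2, col=1)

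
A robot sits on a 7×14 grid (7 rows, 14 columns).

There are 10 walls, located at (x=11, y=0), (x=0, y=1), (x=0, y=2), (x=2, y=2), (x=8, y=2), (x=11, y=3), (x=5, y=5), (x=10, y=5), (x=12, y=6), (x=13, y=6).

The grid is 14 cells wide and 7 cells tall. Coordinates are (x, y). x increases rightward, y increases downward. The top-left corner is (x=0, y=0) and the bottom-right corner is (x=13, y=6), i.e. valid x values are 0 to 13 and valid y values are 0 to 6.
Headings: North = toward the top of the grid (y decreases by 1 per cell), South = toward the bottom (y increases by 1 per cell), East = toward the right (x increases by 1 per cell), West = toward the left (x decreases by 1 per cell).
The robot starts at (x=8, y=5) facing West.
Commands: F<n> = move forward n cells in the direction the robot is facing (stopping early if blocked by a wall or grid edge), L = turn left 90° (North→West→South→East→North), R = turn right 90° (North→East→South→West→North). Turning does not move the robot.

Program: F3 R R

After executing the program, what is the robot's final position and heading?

Answer: Final position: (x=6, y=5), facing East

Derivation:
Start: (x=8, y=5), facing West
  F3: move forward 2/3 (blocked), now at (x=6, y=5)
  R: turn right, now facing North
  R: turn right, now facing East
Final: (x=6, y=5), facing East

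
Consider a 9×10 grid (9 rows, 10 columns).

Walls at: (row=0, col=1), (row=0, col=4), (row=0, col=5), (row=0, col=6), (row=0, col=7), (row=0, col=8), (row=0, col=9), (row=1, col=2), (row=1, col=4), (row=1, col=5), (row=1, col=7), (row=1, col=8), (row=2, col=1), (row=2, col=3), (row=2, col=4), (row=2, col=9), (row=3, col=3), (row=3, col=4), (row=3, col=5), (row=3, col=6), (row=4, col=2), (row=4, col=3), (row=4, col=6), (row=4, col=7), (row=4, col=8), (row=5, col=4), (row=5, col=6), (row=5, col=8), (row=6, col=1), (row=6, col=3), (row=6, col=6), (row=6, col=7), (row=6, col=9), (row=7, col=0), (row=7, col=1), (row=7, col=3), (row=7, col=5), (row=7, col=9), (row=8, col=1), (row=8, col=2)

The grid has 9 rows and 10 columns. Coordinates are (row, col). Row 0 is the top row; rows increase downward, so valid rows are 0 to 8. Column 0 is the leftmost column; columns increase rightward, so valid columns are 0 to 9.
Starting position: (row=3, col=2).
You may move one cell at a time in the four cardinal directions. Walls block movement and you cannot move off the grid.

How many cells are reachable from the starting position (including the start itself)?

BFS flood-fill from (row=3, col=2):
  Distance 0: (row=3, col=2)
  Distance 1: (row=2, col=2), (row=3, col=1)
  Distance 2: (row=3, col=0), (row=4, col=1)
  Distance 3: (row=2, col=0), (row=4, col=0), (row=5, col=1)
  Distance 4: (row=1, col=0), (row=5, col=0), (row=5, col=2)
  Distance 5: (row=0, col=0), (row=1, col=1), (row=5, col=3), (row=6, col=0), (row=6, col=2)
  Distance 6: (row=7, col=2)
Total reachable: 17 (grid has 50 open cells total)

Answer: Reachable cells: 17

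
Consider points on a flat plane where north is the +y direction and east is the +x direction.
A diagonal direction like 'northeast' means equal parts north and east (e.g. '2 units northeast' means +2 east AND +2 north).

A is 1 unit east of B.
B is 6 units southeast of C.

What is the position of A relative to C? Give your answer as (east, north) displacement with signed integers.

Answer: A is at (east=7, north=-6) relative to C.

Derivation:
Place C at the origin (east=0, north=0).
  B is 6 units southeast of C: delta (east=+6, north=-6); B at (east=6, north=-6).
  A is 1 unit east of B: delta (east=+1, north=+0); A at (east=7, north=-6).
Therefore A relative to C: (east=7, north=-6).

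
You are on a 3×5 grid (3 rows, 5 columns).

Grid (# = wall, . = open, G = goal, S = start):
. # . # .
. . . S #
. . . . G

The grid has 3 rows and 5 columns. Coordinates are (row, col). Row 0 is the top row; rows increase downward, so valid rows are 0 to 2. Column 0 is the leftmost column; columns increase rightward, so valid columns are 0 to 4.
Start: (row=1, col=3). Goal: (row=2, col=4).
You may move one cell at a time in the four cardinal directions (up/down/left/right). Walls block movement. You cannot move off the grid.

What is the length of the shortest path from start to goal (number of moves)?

Answer: Shortest path length: 2

Derivation:
BFS from (row=1, col=3) until reaching (row=2, col=4):
  Distance 0: (row=1, col=3)
  Distance 1: (row=1, col=2), (row=2, col=3)
  Distance 2: (row=0, col=2), (row=1, col=1), (row=2, col=2), (row=2, col=4)  <- goal reached here
One shortest path (2 moves): (row=1, col=3) -> (row=2, col=3) -> (row=2, col=4)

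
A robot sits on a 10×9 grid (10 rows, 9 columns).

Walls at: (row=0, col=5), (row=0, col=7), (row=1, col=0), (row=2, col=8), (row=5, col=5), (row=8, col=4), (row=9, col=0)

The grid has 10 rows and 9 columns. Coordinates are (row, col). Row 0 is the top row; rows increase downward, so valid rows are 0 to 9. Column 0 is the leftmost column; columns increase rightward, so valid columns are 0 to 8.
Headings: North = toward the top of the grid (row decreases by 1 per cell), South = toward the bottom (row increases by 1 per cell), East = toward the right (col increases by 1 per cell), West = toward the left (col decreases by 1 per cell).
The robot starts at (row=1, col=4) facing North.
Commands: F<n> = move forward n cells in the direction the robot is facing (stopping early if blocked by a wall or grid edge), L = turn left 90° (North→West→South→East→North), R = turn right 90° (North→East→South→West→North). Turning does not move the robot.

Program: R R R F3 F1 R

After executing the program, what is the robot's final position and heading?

Start: (row=1, col=4), facing North
  R: turn right, now facing East
  R: turn right, now facing South
  R: turn right, now facing West
  F3: move forward 3, now at (row=1, col=1)
  F1: move forward 0/1 (blocked), now at (row=1, col=1)
  R: turn right, now facing North
Final: (row=1, col=1), facing North

Answer: Final position: (row=1, col=1), facing North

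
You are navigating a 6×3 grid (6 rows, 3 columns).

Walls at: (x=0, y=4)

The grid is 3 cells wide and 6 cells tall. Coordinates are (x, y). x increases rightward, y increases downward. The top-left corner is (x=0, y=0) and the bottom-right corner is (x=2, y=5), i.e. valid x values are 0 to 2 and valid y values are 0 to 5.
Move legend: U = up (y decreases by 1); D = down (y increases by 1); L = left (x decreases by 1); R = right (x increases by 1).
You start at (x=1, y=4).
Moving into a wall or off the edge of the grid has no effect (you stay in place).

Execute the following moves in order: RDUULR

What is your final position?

Start: (x=1, y=4)
  R (right): (x=1, y=4) -> (x=2, y=4)
  D (down): (x=2, y=4) -> (x=2, y=5)
  U (up): (x=2, y=5) -> (x=2, y=4)
  U (up): (x=2, y=4) -> (x=2, y=3)
  L (left): (x=2, y=3) -> (x=1, y=3)
  R (right): (x=1, y=3) -> (x=2, y=3)
Final: (x=2, y=3)

Answer: Final position: (x=2, y=3)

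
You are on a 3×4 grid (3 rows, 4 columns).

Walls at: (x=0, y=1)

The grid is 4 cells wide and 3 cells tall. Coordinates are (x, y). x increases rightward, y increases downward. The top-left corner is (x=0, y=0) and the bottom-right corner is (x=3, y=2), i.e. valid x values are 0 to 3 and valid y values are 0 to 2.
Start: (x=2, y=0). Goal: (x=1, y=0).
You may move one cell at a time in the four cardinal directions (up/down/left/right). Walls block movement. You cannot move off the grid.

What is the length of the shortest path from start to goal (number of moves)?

Answer: Shortest path length: 1

Derivation:
BFS from (x=2, y=0) until reaching (x=1, y=0):
  Distance 0: (x=2, y=0)
  Distance 1: (x=1, y=0), (x=3, y=0), (x=2, y=1)  <- goal reached here
One shortest path (1 moves): (x=2, y=0) -> (x=1, y=0)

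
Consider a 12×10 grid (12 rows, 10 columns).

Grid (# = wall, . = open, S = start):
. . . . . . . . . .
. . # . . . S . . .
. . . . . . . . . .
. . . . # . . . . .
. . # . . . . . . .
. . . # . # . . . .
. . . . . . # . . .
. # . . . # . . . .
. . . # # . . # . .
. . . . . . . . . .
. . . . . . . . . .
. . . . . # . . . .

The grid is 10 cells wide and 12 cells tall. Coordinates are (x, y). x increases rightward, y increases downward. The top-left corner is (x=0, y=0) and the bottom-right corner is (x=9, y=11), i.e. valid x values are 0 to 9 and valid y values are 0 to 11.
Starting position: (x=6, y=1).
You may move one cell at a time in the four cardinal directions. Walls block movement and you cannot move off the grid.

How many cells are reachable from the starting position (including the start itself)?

Answer: Reachable cells: 108

Derivation:
BFS flood-fill from (x=6, y=1):
  Distance 0: (x=6, y=1)
  Distance 1: (x=6, y=0), (x=5, y=1), (x=7, y=1), (x=6, y=2)
  Distance 2: (x=5, y=0), (x=7, y=0), (x=4, y=1), (x=8, y=1), (x=5, y=2), (x=7, y=2), (x=6, y=3)
  Distance 3: (x=4, y=0), (x=8, y=0), (x=3, y=1), (x=9, y=1), (x=4, y=2), (x=8, y=2), (x=5, y=3), (x=7, y=3), (x=6, y=4)
  Distance 4: (x=3, y=0), (x=9, y=0), (x=3, y=2), (x=9, y=2), (x=8, y=3), (x=5, y=4), (x=7, y=4), (x=6, y=5)
  Distance 5: (x=2, y=0), (x=2, y=2), (x=3, y=3), (x=9, y=3), (x=4, y=4), (x=8, y=4), (x=7, y=5)
  Distance 6: (x=1, y=0), (x=1, y=2), (x=2, y=3), (x=3, y=4), (x=9, y=4), (x=4, y=5), (x=8, y=5), (x=7, y=6)
  Distance 7: (x=0, y=0), (x=1, y=1), (x=0, y=2), (x=1, y=3), (x=9, y=5), (x=4, y=6), (x=8, y=6), (x=7, y=7)
  Distance 8: (x=0, y=1), (x=0, y=3), (x=1, y=4), (x=3, y=6), (x=5, y=6), (x=9, y=6), (x=4, y=7), (x=6, y=7), (x=8, y=7)
  Distance 9: (x=0, y=4), (x=1, y=5), (x=2, y=6), (x=3, y=7), (x=9, y=7), (x=6, y=8), (x=8, y=8)
  Distance 10: (x=0, y=5), (x=2, y=5), (x=1, y=6), (x=2, y=7), (x=5, y=8), (x=9, y=8), (x=6, y=9), (x=8, y=9)
  Distance 11: (x=0, y=6), (x=2, y=8), (x=5, y=9), (x=7, y=9), (x=9, y=9), (x=6, y=10), (x=8, y=10)
  Distance 12: (x=0, y=7), (x=1, y=8), (x=2, y=9), (x=4, y=9), (x=5, y=10), (x=7, y=10), (x=9, y=10), (x=6, y=11), (x=8, y=11)
  Distance 13: (x=0, y=8), (x=1, y=9), (x=3, y=9), (x=2, y=10), (x=4, y=10), (x=7, y=11), (x=9, y=11)
  Distance 14: (x=0, y=9), (x=1, y=10), (x=3, y=10), (x=2, y=11), (x=4, y=11)
  Distance 15: (x=0, y=10), (x=1, y=11), (x=3, y=11)
  Distance 16: (x=0, y=11)
Total reachable: 108 (grid has 108 open cells total)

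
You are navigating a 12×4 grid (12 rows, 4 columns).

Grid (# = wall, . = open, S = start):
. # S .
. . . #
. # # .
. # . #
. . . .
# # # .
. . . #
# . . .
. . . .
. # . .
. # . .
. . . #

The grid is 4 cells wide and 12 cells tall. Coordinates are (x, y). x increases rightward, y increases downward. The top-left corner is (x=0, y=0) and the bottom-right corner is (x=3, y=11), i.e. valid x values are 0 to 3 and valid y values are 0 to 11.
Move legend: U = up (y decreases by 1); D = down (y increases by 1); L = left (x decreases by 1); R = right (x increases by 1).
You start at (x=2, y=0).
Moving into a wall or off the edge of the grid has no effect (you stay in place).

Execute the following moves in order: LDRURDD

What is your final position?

Answer: Final position: (x=3, y=0)

Derivation:
Start: (x=2, y=0)
  L (left): blocked, stay at (x=2, y=0)
  D (down): (x=2, y=0) -> (x=2, y=1)
  R (right): blocked, stay at (x=2, y=1)
  U (up): (x=2, y=1) -> (x=2, y=0)
  R (right): (x=2, y=0) -> (x=3, y=0)
  D (down): blocked, stay at (x=3, y=0)
  D (down): blocked, stay at (x=3, y=0)
Final: (x=3, y=0)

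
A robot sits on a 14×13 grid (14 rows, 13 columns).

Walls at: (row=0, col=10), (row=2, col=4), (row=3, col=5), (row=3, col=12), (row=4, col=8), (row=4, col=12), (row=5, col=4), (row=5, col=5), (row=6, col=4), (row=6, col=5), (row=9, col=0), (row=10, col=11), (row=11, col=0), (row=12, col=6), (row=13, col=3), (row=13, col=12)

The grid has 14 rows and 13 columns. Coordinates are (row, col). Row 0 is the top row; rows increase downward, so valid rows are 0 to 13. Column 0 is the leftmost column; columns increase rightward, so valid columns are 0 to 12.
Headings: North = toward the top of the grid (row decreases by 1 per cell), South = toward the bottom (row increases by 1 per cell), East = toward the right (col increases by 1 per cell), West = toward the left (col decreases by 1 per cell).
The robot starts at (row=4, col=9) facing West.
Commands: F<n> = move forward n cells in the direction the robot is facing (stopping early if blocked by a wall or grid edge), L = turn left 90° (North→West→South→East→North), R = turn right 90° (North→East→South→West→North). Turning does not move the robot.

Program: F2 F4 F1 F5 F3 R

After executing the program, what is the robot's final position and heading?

Start: (row=4, col=9), facing West
  F2: move forward 0/2 (blocked), now at (row=4, col=9)
  F4: move forward 0/4 (blocked), now at (row=4, col=9)
  F1: move forward 0/1 (blocked), now at (row=4, col=9)
  F5: move forward 0/5 (blocked), now at (row=4, col=9)
  F3: move forward 0/3 (blocked), now at (row=4, col=9)
  R: turn right, now facing North
Final: (row=4, col=9), facing North

Answer: Final position: (row=4, col=9), facing North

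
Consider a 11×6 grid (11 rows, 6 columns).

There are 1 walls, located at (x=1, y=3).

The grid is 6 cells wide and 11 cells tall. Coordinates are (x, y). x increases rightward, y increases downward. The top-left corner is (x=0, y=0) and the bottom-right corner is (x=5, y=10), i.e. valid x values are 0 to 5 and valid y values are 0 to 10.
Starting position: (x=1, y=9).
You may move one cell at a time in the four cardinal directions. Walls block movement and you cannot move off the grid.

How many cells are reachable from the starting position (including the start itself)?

BFS flood-fill from (x=1, y=9):
  Distance 0: (x=1, y=9)
  Distance 1: (x=1, y=8), (x=0, y=9), (x=2, y=9), (x=1, y=10)
  Distance 2: (x=1, y=7), (x=0, y=8), (x=2, y=8), (x=3, y=9), (x=0, y=10), (x=2, y=10)
  Distance 3: (x=1, y=6), (x=0, y=7), (x=2, y=7), (x=3, y=8), (x=4, y=9), (x=3, y=10)
  Distance 4: (x=1, y=5), (x=0, y=6), (x=2, y=6), (x=3, y=7), (x=4, y=8), (x=5, y=9), (x=4, y=10)
  Distance 5: (x=1, y=4), (x=0, y=5), (x=2, y=5), (x=3, y=6), (x=4, y=7), (x=5, y=8), (x=5, y=10)
  Distance 6: (x=0, y=4), (x=2, y=4), (x=3, y=5), (x=4, y=6), (x=5, y=7)
  Distance 7: (x=0, y=3), (x=2, y=3), (x=3, y=4), (x=4, y=5), (x=5, y=6)
  Distance 8: (x=0, y=2), (x=2, y=2), (x=3, y=3), (x=4, y=4), (x=5, y=5)
  Distance 9: (x=0, y=1), (x=2, y=1), (x=1, y=2), (x=3, y=2), (x=4, y=3), (x=5, y=4)
  Distance 10: (x=0, y=0), (x=2, y=0), (x=1, y=1), (x=3, y=1), (x=4, y=2), (x=5, y=3)
  Distance 11: (x=1, y=0), (x=3, y=0), (x=4, y=1), (x=5, y=2)
  Distance 12: (x=4, y=0), (x=5, y=1)
  Distance 13: (x=5, y=0)
Total reachable: 65 (grid has 65 open cells total)

Answer: Reachable cells: 65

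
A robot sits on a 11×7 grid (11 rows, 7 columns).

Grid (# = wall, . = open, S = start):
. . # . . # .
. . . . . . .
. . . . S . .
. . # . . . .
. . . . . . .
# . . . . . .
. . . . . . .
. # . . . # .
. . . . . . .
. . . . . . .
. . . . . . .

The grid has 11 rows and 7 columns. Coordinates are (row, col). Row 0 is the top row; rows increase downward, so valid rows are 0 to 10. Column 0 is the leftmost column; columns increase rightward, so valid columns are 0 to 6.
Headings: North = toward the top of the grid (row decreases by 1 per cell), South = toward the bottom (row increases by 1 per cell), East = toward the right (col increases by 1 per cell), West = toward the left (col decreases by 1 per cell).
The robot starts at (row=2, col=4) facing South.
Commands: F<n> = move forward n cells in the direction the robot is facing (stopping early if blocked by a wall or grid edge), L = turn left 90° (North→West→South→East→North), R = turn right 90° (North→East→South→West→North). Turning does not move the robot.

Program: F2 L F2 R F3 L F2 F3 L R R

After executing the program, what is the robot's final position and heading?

Answer: Final position: (row=7, col=6), facing South

Derivation:
Start: (row=2, col=4), facing South
  F2: move forward 2, now at (row=4, col=4)
  L: turn left, now facing East
  F2: move forward 2, now at (row=4, col=6)
  R: turn right, now facing South
  F3: move forward 3, now at (row=7, col=6)
  L: turn left, now facing East
  F2: move forward 0/2 (blocked), now at (row=7, col=6)
  F3: move forward 0/3 (blocked), now at (row=7, col=6)
  L: turn left, now facing North
  R: turn right, now facing East
  R: turn right, now facing South
Final: (row=7, col=6), facing South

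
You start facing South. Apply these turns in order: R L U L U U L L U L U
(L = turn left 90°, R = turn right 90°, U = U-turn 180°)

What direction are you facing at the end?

Start: South
  R (right (90° clockwise)) -> West
  L (left (90° counter-clockwise)) -> South
  U (U-turn (180°)) -> North
  L (left (90° counter-clockwise)) -> West
  U (U-turn (180°)) -> East
  U (U-turn (180°)) -> West
  L (left (90° counter-clockwise)) -> South
  L (left (90° counter-clockwise)) -> East
  U (U-turn (180°)) -> West
  L (left (90° counter-clockwise)) -> South
  U (U-turn (180°)) -> North
Final: North

Answer: Final heading: North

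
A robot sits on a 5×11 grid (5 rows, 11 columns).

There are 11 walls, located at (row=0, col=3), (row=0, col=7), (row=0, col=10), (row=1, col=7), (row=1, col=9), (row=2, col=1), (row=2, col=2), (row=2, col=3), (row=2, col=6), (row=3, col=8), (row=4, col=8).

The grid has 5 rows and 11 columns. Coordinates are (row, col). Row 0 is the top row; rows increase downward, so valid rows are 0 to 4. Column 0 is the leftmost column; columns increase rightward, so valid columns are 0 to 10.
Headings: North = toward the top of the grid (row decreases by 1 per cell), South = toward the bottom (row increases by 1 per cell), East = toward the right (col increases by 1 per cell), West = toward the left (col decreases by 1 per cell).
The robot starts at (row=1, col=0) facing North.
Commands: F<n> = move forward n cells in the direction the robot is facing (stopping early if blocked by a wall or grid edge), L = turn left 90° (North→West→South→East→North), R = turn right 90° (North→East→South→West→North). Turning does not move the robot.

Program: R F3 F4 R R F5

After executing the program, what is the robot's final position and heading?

Start: (row=1, col=0), facing North
  R: turn right, now facing East
  F3: move forward 3, now at (row=1, col=3)
  F4: move forward 3/4 (blocked), now at (row=1, col=6)
  R: turn right, now facing South
  R: turn right, now facing West
  F5: move forward 5, now at (row=1, col=1)
Final: (row=1, col=1), facing West

Answer: Final position: (row=1, col=1), facing West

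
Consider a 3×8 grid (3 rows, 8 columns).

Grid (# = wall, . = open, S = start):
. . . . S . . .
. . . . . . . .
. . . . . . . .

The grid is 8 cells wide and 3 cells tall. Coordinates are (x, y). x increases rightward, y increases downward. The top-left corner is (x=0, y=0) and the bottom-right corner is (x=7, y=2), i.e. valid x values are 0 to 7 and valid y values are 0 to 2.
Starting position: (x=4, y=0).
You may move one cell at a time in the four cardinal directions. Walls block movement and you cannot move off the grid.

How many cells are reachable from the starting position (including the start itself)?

BFS flood-fill from (x=4, y=0):
  Distance 0: (x=4, y=0)
  Distance 1: (x=3, y=0), (x=5, y=0), (x=4, y=1)
  Distance 2: (x=2, y=0), (x=6, y=0), (x=3, y=1), (x=5, y=1), (x=4, y=2)
  Distance 3: (x=1, y=0), (x=7, y=0), (x=2, y=1), (x=6, y=1), (x=3, y=2), (x=5, y=2)
  Distance 4: (x=0, y=0), (x=1, y=1), (x=7, y=1), (x=2, y=2), (x=6, y=2)
  Distance 5: (x=0, y=1), (x=1, y=2), (x=7, y=2)
  Distance 6: (x=0, y=2)
Total reachable: 24 (grid has 24 open cells total)

Answer: Reachable cells: 24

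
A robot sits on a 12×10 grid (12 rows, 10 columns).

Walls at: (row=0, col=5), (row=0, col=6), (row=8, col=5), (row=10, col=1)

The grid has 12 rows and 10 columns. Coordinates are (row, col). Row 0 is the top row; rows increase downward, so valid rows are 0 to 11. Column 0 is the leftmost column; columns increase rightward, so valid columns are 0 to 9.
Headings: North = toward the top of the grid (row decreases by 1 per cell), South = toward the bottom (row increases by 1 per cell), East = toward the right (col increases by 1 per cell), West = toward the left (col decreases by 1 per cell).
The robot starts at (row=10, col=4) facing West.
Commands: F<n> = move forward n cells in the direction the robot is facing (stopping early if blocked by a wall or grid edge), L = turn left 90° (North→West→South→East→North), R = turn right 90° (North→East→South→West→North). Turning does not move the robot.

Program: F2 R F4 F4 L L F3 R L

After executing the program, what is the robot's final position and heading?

Answer: Final position: (row=5, col=2), facing South

Derivation:
Start: (row=10, col=4), facing West
  F2: move forward 2, now at (row=10, col=2)
  R: turn right, now facing North
  F4: move forward 4, now at (row=6, col=2)
  F4: move forward 4, now at (row=2, col=2)
  L: turn left, now facing West
  L: turn left, now facing South
  F3: move forward 3, now at (row=5, col=2)
  R: turn right, now facing West
  L: turn left, now facing South
Final: (row=5, col=2), facing South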